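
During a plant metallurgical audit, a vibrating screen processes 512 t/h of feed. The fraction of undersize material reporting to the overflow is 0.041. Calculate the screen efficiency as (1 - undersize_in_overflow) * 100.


95.9%

Screen efficiency = (1 - fraction of undersize in overflow) * 100
= (1 - 0.041) * 100
= 0.959 * 100
= 95.9%


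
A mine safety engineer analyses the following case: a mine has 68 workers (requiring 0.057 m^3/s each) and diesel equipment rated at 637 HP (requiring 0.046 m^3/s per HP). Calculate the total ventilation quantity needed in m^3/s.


Airflow for workers:
Q_people = 68 * 0.057 = 3.876 m^3/s
Airflow for diesel equipment:
Q_diesel = 637 * 0.046 = 29.302 m^3/s
Total ventilation:
Q_total = 3.876 + 29.302
= 33.178 m^3/s

33.178 m^3/s


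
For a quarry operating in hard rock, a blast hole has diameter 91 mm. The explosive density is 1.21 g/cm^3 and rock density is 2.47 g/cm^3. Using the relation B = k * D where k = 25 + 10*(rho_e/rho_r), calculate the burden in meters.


2.7208 m

First, compute k:
rho_e / rho_r = 1.21 / 2.47 = 0.4898785425
k = 25 + 10 * 0.4898785425 = 29.89878543
Then, compute burden:
B = k * D / 1000 = 29.89878543 * 91 / 1000
= 2720.789474 / 1000
= 2.7208 m


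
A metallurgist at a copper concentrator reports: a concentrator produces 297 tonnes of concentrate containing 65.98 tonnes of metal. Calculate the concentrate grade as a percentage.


Grade = (metal in concentrate / concentrate mass) * 100
= (65.98 / 297) * 100
= 0.2221548822 * 100
= 22.2155%

22.2155%


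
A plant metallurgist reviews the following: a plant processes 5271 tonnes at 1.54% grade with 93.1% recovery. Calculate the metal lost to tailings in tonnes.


5.601 tonnes

Total metal in feed:
= 5271 * 1.54 / 100 = 81.1734 tonnes
Metal recovered:
= 81.1734 * 93.1 / 100 = 75.5724354 tonnes
Metal lost to tailings:
= 81.1734 - 75.5724354
= 5.601 tonnes


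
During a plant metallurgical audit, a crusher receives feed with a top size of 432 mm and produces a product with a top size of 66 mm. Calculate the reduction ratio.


6.5455

Reduction ratio = feed size / product size
= 432 / 66
= 6.5455


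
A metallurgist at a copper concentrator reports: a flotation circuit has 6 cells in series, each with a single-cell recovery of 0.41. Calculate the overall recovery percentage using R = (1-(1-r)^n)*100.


95.7819%

Complement of single-cell recovery:
1 - r = 1 - 0.41 = 0.59
Raise to power n:
(1 - r)^6 = 0.59^6 = 0.04218053364
Overall recovery:
R = (1 - 0.04218053364) * 100
= 95.7819%


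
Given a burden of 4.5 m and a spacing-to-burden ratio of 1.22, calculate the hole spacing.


5.49 m

Spacing = burden * ratio
= 4.5 * 1.22
= 5.49 m


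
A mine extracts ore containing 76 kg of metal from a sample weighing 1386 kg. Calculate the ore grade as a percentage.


Ore grade = (metal mass / ore mass) * 100
= (76 / 1386) * 100
= 0.05483405483 * 100
= 5.4834%

5.4834%


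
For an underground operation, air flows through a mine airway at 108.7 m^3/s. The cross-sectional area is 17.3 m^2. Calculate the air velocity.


6.2832 m/s

Velocity = flow rate / cross-sectional area
= 108.7 / 17.3
= 6.2832 m/s


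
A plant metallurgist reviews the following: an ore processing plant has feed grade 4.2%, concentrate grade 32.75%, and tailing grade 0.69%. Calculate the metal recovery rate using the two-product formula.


85.3701%

Using the two-product formula:
R = 100 * c * (f - t) / (f * (c - t))
Numerator = 100 * 32.75 * (4.2 - 0.69)
= 100 * 32.75 * 3.51
= 11495.25
Denominator = 4.2 * (32.75 - 0.69)
= 4.2 * 32.06
= 134.652
R = 11495.25 / 134.652
= 85.3701%


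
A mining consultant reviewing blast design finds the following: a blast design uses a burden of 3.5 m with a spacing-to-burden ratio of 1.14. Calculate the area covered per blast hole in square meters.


First, find the spacing:
Spacing = burden * ratio = 3.5 * 1.14
= 3.99 m
Then, calculate the area:
Area = burden * spacing = 3.5 * 3.99
= 13.965 m^2

13.965 m^2


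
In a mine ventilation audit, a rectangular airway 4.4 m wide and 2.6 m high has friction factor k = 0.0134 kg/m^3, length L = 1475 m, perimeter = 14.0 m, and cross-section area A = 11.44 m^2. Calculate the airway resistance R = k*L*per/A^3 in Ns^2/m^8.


0.1848 Ns^2/m^8

Compute the numerator:
k * L * per = 0.0134 * 1475 * 14.0
= 276.71
Compute the denominator:
A^3 = 11.44^3 = 1497.193984
Resistance:
R = 276.71 / 1497.193984
= 0.1848 Ns^2/m^8


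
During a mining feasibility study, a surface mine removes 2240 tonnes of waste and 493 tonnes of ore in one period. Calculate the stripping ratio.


4.5436

Stripping ratio = waste tonnage / ore tonnage
= 2240 / 493
= 4.5436


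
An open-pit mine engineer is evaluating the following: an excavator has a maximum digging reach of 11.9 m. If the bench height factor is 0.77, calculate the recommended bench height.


9.163 m

Bench height = reach * factor
= 11.9 * 0.77
= 9.163 m


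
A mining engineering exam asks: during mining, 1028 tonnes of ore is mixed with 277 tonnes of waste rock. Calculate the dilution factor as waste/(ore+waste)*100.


21.2261%

Total material = ore + waste
= 1028 + 277 = 1305 tonnes
Dilution = waste / total * 100
= 277 / 1305 * 100
= 0.2122605364 * 100
= 21.2261%


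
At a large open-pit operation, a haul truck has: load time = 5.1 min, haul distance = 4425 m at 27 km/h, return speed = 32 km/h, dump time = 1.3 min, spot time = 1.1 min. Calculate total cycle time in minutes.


Convert haul speed to m/min: 27 * 1000/60 = 450 m/min
Haul time = 4425 / 450 = 9.833333333 min
Convert return speed to m/min: 32 * 1000/60 = 533.3333333 m/min
Return time = 4425 / 533.3333333 = 8.296875 min
Total cycle time:
= 5.1 + 9.833333333 + 1.3 + 8.296875 + 1.1
= 25.6302 min

25.6302 min


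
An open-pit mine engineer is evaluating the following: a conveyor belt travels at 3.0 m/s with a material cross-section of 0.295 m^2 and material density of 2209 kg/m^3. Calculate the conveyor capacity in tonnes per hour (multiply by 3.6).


7037.874 t/h

Volumetric flow = speed * area
= 3.0 * 0.295 = 0.885 m^3/s
Mass flow = volumetric * density
= 0.885 * 2209 = 1954.965 kg/s
Convert to t/h: multiply by 3.6
Capacity = 1954.965 * 3.6
= 7037.874 t/h


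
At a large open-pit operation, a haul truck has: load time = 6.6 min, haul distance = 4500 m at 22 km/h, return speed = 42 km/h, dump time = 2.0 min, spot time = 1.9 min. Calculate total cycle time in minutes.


29.2013 min

Convert haul speed to m/min: 22 * 1000/60 = 366.6666667 m/min
Haul time = 4500 / 366.6666667 = 12.27272727 min
Convert return speed to m/min: 42 * 1000/60 = 700 m/min
Return time = 4500 / 700 = 6.428571429 min
Total cycle time:
= 6.6 + 12.27272727 + 2.0 + 6.428571429 + 1.9
= 29.2013 min


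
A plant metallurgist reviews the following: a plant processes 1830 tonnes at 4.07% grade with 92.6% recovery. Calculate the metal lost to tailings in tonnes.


5.5116 tonnes

Total metal in feed:
= 1830 * 4.07 / 100 = 74.481 tonnes
Metal recovered:
= 74.481 * 92.6 / 100 = 68.969406 tonnes
Metal lost to tailings:
= 74.481 - 68.969406
= 5.5116 tonnes


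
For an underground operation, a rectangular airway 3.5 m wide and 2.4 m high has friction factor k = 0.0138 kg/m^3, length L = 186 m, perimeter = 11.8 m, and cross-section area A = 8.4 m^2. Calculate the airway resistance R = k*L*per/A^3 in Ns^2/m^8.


Compute the numerator:
k * L * per = 0.0138 * 186 * 11.8
= 30.28824
Compute the denominator:
A^3 = 8.4^3 = 592.704
Resistance:
R = 30.28824 / 592.704
= 0.0511 Ns^2/m^8

0.0511 Ns^2/m^8


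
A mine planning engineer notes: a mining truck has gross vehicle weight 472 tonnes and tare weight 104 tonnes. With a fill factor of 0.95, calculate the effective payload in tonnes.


349.6 tonnes

Maximum payload = gross - tare
= 472 - 104 = 368 tonnes
Effective payload = max payload * fill factor
= 368 * 0.95
= 349.6 tonnes


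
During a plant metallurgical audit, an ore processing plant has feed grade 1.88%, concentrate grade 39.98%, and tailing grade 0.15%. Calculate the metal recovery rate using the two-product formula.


92.3678%

Using the two-product formula:
R = 100 * c * (f - t) / (f * (c - t))
Numerator = 100 * 39.98 * (1.88 - 0.15)
= 100 * 39.98 * 1.73
= 6916.54
Denominator = 1.88 * (39.98 - 0.15)
= 1.88 * 39.83
= 74.8804
R = 6916.54 / 74.8804
= 92.3678%


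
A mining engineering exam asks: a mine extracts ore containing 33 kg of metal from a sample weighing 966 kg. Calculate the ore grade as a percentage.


3.4161%

Ore grade = (metal mass / ore mass) * 100
= (33 / 966) * 100
= 0.03416149068 * 100
= 3.4161%


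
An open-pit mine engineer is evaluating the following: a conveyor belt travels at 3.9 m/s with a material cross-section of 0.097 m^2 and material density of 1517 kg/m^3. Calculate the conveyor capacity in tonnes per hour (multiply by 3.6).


Volumetric flow = speed * area
= 3.9 * 0.097 = 0.3783 m^3/s
Mass flow = volumetric * density
= 0.3783 * 1517 = 573.8811 kg/s
Convert to t/h: multiply by 3.6
Capacity = 573.8811 * 3.6
= 2065.972 t/h

2065.972 t/h


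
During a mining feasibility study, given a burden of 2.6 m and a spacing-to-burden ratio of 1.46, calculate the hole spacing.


Spacing = burden * ratio
= 2.6 * 1.46
= 3.796 m

3.796 m


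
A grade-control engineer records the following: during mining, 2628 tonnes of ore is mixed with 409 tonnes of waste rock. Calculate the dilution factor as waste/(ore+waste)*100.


13.4672%

Total material = ore + waste
= 2628 + 409 = 3037 tonnes
Dilution = waste / total * 100
= 409 / 3037 * 100
= 0.1346723741 * 100
= 13.4672%


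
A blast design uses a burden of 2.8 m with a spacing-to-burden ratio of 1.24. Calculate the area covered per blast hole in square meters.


First, find the spacing:
Spacing = burden * ratio = 2.8 * 1.24
= 3.472 m
Then, calculate the area:
Area = burden * spacing = 2.8 * 3.472
= 9.7216 m^2

9.7216 m^2


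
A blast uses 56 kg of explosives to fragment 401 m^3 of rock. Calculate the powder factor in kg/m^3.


Powder factor = explosive mass / rock volume
= 56 / 401
= 0.1397 kg/m^3

0.1397 kg/m^3


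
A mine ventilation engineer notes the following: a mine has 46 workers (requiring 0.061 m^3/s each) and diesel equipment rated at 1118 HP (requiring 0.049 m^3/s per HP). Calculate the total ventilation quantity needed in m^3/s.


Airflow for workers:
Q_people = 46 * 0.061 = 2.806 m^3/s
Airflow for diesel equipment:
Q_diesel = 1118 * 0.049 = 54.782 m^3/s
Total ventilation:
Q_total = 2.806 + 54.782
= 57.588 m^3/s

57.588 m^3/s


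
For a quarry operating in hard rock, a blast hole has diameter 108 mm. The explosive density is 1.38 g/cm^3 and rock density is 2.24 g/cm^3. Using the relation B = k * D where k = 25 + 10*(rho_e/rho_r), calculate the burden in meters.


3.3654 m

First, compute k:
rho_e / rho_r = 1.38 / 2.24 = 0.6160714286
k = 25 + 10 * 0.6160714286 = 31.16071429
Then, compute burden:
B = k * D / 1000 = 31.16071429 * 108 / 1000
= 3365.357143 / 1000
= 3.3654 m


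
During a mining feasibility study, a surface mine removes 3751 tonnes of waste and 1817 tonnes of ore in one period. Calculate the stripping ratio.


2.0644

Stripping ratio = waste tonnage / ore tonnage
= 3751 / 1817
= 2.0644


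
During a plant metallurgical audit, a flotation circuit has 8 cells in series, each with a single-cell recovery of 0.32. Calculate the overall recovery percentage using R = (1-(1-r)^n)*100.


Complement of single-cell recovery:
1 - r = 1 - 0.32 = 0.68
Raise to power n:
(1 - r)^8 = 0.68^8 = 0.04571632397
Overall recovery:
R = (1 - 0.04571632397) * 100
= 95.4284%

95.4284%


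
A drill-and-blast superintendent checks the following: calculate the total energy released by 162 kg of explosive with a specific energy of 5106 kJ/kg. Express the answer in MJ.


827.172 MJ

Energy = mass * specific_energy / 1000
= 162 * 5106 / 1000
= 827172 / 1000
= 827.172 MJ


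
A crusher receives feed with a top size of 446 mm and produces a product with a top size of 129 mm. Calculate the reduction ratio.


Reduction ratio = feed size / product size
= 446 / 129
= 3.4574

3.4574


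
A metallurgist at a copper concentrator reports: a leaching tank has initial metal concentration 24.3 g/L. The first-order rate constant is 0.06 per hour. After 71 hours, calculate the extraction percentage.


Compute the exponent:
-k * t = -0.06 * 71 = -4.26
Remaining concentration:
C = 24.3 * exp(-4.26)
= 24.3 * 0.01412230241
= 0.3431719486 g/L
Extracted = 24.3 - 0.3431719486 = 23.95682805 g/L
Extraction % = 23.95682805 / 24.3 * 100
= 98.5878%

98.5878%


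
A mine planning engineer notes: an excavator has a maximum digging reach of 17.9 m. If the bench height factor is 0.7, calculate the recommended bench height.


12.53 m

Bench height = reach * factor
= 17.9 * 0.7
= 12.53 m


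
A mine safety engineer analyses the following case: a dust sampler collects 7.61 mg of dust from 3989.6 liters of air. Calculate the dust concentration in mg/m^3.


Convert liters to m^3: 1 m^3 = 1000 L
Concentration = mass / volume * 1000
= 7.61 / 3989.6 * 1000
= 0.001907459394 * 1000
= 1.9075 mg/m^3

1.9075 mg/m^3


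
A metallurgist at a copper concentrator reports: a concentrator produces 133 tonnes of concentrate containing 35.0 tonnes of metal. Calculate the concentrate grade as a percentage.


Grade = (metal in concentrate / concentrate mass) * 100
= (35.0 / 133) * 100
= 0.2631578947 * 100
= 26.3158%

26.3158%


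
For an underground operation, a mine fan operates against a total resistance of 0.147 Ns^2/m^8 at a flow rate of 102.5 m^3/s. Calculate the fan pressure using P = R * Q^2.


1544.4188 Pa

Compute Q^2:
Q^2 = 102.5^2 = 10506.25
Compute pressure:
P = R * Q^2 = 0.147 * 10506.25
= 1544.4188 Pa


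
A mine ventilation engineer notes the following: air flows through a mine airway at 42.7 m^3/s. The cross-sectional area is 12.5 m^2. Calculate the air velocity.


3.416 m/s

Velocity = flow rate / cross-sectional area
= 42.7 / 12.5
= 3.416 m/s


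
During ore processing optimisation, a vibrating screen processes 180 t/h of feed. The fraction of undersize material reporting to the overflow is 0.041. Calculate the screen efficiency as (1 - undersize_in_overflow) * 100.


95.9%

Screen efficiency = (1 - fraction of undersize in overflow) * 100
= (1 - 0.041) * 100
= 0.959 * 100
= 95.9%


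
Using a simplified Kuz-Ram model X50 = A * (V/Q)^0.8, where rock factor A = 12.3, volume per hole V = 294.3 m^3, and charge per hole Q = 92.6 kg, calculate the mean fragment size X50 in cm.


31.0205 cm

Compute V/Q:
V/Q = 294.3 / 92.6 = 3.178185745
Raise to the power 0.8:
(V/Q)^0.8 = 3.178185745^0.8 = 2.521990349
Multiply by A:
X50 = 12.3 * 2.521990349
= 31.0205 cm


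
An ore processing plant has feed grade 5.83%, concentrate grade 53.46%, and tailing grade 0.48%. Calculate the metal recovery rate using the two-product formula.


Using the two-product formula:
R = 100 * c * (f - t) / (f * (c - t))
Numerator = 100 * 53.46 * (5.83 - 0.48)
= 100 * 53.46 * 5.35
= 28601.1
Denominator = 5.83 * (53.46 - 0.48)
= 5.83 * 52.98
= 308.8734
R = 28601.1 / 308.8734
= 92.5981%

92.5981%


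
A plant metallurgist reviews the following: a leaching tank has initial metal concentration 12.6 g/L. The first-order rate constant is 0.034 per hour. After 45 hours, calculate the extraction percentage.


78.3464%

Compute the exponent:
-k * t = -0.034 * 45 = -1.53
Remaining concentration:
C = 12.6 * exp(-1.53)
= 12.6 * 0.2165356673
= 2.728349408 g/L
Extracted = 12.6 - 2.728349408 = 9.871650592 g/L
Extraction % = 9.871650592 / 12.6 * 100
= 78.3464%


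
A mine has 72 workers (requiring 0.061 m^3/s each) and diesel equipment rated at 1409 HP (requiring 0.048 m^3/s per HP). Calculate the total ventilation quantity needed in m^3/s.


72.024 m^3/s

Airflow for workers:
Q_people = 72 * 0.061 = 4.392 m^3/s
Airflow for diesel equipment:
Q_diesel = 1409 * 0.048 = 67.632 m^3/s
Total ventilation:
Q_total = 4.392 + 67.632
= 72.024 m^3/s


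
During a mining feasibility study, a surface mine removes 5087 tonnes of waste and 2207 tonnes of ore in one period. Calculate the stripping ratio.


Stripping ratio = waste tonnage / ore tonnage
= 5087 / 2207
= 2.3049

2.3049


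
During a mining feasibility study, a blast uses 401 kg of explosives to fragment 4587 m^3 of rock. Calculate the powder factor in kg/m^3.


0.0874 kg/m^3

Powder factor = explosive mass / rock volume
= 401 / 4587
= 0.0874 kg/m^3


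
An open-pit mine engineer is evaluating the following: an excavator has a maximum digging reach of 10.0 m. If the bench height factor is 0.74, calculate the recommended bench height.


7.4 m

Bench height = reach * factor
= 10.0 * 0.74
= 7.4 m


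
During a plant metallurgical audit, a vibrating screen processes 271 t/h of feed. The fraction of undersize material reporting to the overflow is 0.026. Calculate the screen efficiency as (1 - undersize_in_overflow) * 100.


97.4%

Screen efficiency = (1 - fraction of undersize in overflow) * 100
= (1 - 0.026) * 100
= 0.974 * 100
= 97.4%


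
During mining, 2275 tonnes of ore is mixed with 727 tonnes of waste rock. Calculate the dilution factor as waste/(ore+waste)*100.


Total material = ore + waste
= 2275 + 727 = 3002 tonnes
Dilution = waste / total * 100
= 727 / 3002 * 100
= 0.2421718854 * 100
= 24.2172%

24.2172%


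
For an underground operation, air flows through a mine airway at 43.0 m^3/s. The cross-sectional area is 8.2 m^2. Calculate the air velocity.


5.2439 m/s

Velocity = flow rate / cross-sectional area
= 43.0 / 8.2
= 5.2439 m/s


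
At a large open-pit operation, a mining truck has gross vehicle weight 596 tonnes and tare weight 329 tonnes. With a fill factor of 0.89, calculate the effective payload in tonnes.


Maximum payload = gross - tare
= 596 - 329 = 267 tonnes
Effective payload = max payload * fill factor
= 267 * 0.89
= 237.63 tonnes

237.63 tonnes


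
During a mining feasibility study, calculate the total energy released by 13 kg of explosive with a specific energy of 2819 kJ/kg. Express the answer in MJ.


Energy = mass * specific_energy / 1000
= 13 * 2819 / 1000
= 36647 / 1000
= 36.647 MJ

36.647 MJ


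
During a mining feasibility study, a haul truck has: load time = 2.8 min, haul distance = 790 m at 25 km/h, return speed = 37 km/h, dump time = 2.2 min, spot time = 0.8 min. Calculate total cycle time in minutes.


Convert haul speed to m/min: 25 * 1000/60 = 416.6666667 m/min
Haul time = 790 / 416.6666667 = 1.896 min
Convert return speed to m/min: 37 * 1000/60 = 616.6666667 m/min
Return time = 790 / 616.6666667 = 1.281081081 min
Total cycle time:
= 2.8 + 1.896 + 2.2 + 1.281081081 + 0.8
= 8.9771 min

8.9771 min


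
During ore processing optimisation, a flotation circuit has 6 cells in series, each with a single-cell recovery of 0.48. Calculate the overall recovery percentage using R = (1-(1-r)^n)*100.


98.0229%

Complement of single-cell recovery:
1 - r = 1 - 0.48 = 0.52
Raise to power n:
(1 - r)^6 = 0.52^6 = 0.01977060966
Overall recovery:
R = (1 - 0.01977060966) * 100
= 98.0229%


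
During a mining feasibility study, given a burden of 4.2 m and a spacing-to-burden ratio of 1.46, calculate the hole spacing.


6.132 m

Spacing = burden * ratio
= 4.2 * 1.46
= 6.132 m


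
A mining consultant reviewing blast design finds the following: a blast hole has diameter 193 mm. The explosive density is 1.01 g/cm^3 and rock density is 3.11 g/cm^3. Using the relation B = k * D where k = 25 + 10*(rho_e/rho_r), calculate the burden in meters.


5.4518 m

First, compute k:
rho_e / rho_r = 1.01 / 3.11 = 0.3247588424
k = 25 + 10 * 0.3247588424 = 28.24758842
Then, compute burden:
B = k * D / 1000 = 28.24758842 * 193 / 1000
= 5451.784566 / 1000
= 5.4518 m


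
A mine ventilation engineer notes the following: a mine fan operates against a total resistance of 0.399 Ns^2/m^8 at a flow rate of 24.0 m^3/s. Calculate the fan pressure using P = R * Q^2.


229.824 Pa

Compute Q^2:
Q^2 = 24.0^2 = 576.0
Compute pressure:
P = R * Q^2 = 0.399 * 576.0
= 229.824 Pa


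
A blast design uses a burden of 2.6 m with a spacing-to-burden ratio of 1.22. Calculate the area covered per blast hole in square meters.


8.2472 m^2

First, find the spacing:
Spacing = burden * ratio = 2.6 * 1.22
= 3.172 m
Then, calculate the area:
Area = burden * spacing = 2.6 * 3.172
= 8.2472 m^2


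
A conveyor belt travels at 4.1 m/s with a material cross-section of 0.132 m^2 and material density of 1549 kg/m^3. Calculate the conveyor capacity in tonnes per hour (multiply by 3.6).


3017.9477 t/h

Volumetric flow = speed * area
= 4.1 * 0.132 = 0.5412 m^3/s
Mass flow = volumetric * density
= 0.5412 * 1549 = 838.3188 kg/s
Convert to t/h: multiply by 3.6
Capacity = 838.3188 * 3.6
= 3017.9477 t/h


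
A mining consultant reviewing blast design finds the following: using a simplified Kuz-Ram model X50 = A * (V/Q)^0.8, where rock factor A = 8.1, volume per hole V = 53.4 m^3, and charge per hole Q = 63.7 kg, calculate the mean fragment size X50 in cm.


Compute V/Q:
V/Q = 53.4 / 63.7 = 0.8383045526
Raise to the power 0.8:
(V/Q)^0.8 = 0.8383045526^0.8 = 0.8684032892
Multiply by A:
X50 = 8.1 * 0.8684032892
= 7.0341 cm

7.0341 cm


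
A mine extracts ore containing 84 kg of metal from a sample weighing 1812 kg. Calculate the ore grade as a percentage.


Ore grade = (metal mass / ore mass) * 100
= (84 / 1812) * 100
= 0.04635761589 * 100
= 4.6358%

4.6358%


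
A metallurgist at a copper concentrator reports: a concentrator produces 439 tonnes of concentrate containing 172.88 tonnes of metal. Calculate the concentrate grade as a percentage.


Grade = (metal in concentrate / concentrate mass) * 100
= (172.88 / 439) * 100
= 0.3938041002 * 100
= 39.3804%

39.3804%


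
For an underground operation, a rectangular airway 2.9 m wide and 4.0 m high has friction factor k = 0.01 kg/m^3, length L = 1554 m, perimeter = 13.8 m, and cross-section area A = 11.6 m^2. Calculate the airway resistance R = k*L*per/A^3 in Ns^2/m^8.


Compute the numerator:
k * L * per = 0.01 * 1554 * 13.8
= 214.452
Compute the denominator:
A^3 = 11.6^3 = 1560.896
Resistance:
R = 214.452 / 1560.896
= 0.1374 Ns^2/m^8

0.1374 Ns^2/m^8


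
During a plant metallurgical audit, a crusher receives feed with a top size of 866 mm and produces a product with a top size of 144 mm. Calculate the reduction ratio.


Reduction ratio = feed size / product size
= 866 / 144
= 6.0139

6.0139


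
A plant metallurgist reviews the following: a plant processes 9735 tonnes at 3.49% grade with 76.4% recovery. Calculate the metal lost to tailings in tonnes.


Total metal in feed:
= 9735 * 3.49 / 100 = 339.7515 tonnes
Metal recovered:
= 339.7515 * 76.4 / 100 = 259.570146 tonnes
Metal lost to tailings:
= 339.7515 - 259.570146
= 80.1814 tonnes

80.1814 tonnes


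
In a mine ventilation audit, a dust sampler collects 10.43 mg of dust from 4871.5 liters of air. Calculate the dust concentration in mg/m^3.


2.141 mg/m^3

Convert liters to m^3: 1 m^3 = 1000 L
Concentration = mass / volume * 1000
= 10.43 / 4871.5 * 1000
= 0.002141024325 * 1000
= 2.141 mg/m^3


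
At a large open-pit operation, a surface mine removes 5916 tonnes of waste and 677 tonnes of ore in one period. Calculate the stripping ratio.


8.7386

Stripping ratio = waste tonnage / ore tonnage
= 5916 / 677
= 8.7386


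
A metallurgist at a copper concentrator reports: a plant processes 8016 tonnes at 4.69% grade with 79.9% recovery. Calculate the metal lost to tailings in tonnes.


75.566 tonnes

Total metal in feed:
= 8016 * 4.69 / 100 = 375.9504 tonnes
Metal recovered:
= 375.9504 * 79.9 / 100 = 300.3843696 tonnes
Metal lost to tailings:
= 375.9504 - 300.3843696
= 75.566 tonnes


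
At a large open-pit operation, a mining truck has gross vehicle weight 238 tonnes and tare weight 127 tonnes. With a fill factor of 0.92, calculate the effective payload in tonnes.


Maximum payload = gross - tare
= 238 - 127 = 111 tonnes
Effective payload = max payload * fill factor
= 111 * 0.92
= 102.12 tonnes

102.12 tonnes


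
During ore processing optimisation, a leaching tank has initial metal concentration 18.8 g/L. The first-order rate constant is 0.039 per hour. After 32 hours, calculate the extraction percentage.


Compute the exponent:
-k * t = -0.039 * 32 = -1.248
Remaining concentration:
C = 18.8 * exp(-1.248)
= 18.8 * 0.2870783798
= 5.397073541 g/L
Extracted = 18.8 - 5.397073541 = 13.40292646 g/L
Extraction % = 13.40292646 / 18.8 * 100
= 71.2922%

71.2922%


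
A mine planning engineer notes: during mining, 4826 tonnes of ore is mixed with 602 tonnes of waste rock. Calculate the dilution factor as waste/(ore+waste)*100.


11.0906%

Total material = ore + waste
= 4826 + 602 = 5428 tonnes
Dilution = waste / total * 100
= 602 / 5428 * 100
= 0.1109064112 * 100
= 11.0906%


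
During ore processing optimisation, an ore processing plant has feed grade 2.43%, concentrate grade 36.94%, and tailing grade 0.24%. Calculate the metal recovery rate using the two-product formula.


90.7128%

Using the two-product formula:
R = 100 * c * (f - t) / (f * (c - t))
Numerator = 100 * 36.94 * (2.43 - 0.24)
= 100 * 36.94 * 2.19
= 8089.86
Denominator = 2.43 * (36.94 - 0.24)
= 2.43 * 36.7
= 89.181
R = 8089.86 / 89.181
= 90.7128%


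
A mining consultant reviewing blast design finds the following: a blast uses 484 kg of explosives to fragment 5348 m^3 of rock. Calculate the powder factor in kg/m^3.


0.0905 kg/m^3

Powder factor = explosive mass / rock volume
= 484 / 5348
= 0.0905 kg/m^3


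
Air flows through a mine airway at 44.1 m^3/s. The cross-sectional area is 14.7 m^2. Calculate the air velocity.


3.0 m/s

Velocity = flow rate / cross-sectional area
= 44.1 / 14.7
= 3.0 m/s


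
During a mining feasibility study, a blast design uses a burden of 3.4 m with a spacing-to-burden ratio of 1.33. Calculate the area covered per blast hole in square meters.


First, find the spacing:
Spacing = burden * ratio = 3.4 * 1.33
= 4.522 m
Then, calculate the area:
Area = burden * spacing = 3.4 * 4.522
= 15.3748 m^2

15.3748 m^2


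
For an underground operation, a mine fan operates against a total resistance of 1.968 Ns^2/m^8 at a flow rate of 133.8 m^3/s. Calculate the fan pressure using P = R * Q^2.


Compute Q^2:
Q^2 = 133.8^2 = 17902.44
Compute pressure:
P = R * Q^2 = 1.968 * 17902.44
= 35232.0019 Pa

35232.0019 Pa


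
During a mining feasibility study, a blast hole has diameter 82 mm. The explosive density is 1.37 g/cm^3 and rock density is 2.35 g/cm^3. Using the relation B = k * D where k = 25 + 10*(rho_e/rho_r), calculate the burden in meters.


First, compute k:
rho_e / rho_r = 1.37 / 2.35 = 0.5829787234
k = 25 + 10 * 0.5829787234 = 30.82978723
Then, compute burden:
B = k * D / 1000 = 30.82978723 * 82 / 1000
= 2528.042553 / 1000
= 2.528 m

2.528 m


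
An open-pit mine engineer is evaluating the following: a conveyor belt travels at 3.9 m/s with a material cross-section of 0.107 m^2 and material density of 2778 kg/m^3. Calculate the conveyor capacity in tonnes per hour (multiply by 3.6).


4173.3338 t/h

Volumetric flow = speed * area
= 3.9 * 0.107 = 0.4173 m^3/s
Mass flow = volumetric * density
= 0.4173 * 2778 = 1159.2594 kg/s
Convert to t/h: multiply by 3.6
Capacity = 1159.2594 * 3.6
= 4173.3338 t/h


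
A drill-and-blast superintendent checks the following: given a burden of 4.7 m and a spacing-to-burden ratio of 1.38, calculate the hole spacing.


Spacing = burden * ratio
= 4.7 * 1.38
= 6.486 m

6.486 m


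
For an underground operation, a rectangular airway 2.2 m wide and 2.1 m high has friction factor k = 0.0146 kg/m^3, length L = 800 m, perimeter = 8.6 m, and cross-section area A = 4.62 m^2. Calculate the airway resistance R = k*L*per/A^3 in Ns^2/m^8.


1.0186 Ns^2/m^8

Compute the numerator:
k * L * per = 0.0146 * 800 * 8.6
= 100.448
Compute the denominator:
A^3 = 4.62^3 = 98.611128
Resistance:
R = 100.448 / 98.611128
= 1.0186 Ns^2/m^8


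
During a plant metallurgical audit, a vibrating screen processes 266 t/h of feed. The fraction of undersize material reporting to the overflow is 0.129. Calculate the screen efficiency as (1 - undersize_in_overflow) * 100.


Screen efficiency = (1 - fraction of undersize in overflow) * 100
= (1 - 0.129) * 100
= 0.871 * 100
= 87.1%

87.1%


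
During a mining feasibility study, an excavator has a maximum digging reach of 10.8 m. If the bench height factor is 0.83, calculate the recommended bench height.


Bench height = reach * factor
= 10.8 * 0.83
= 8.964 m

8.964 m


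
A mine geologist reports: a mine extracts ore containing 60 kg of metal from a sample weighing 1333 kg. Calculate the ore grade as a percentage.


4.5011%

Ore grade = (metal mass / ore mass) * 100
= (60 / 1333) * 100
= 0.04501125281 * 100
= 4.5011%


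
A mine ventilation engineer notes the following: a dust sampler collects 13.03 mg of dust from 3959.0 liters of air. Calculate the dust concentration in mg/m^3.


3.2912 mg/m^3

Convert liters to m^3: 1 m^3 = 1000 L
Concentration = mass / volume * 1000
= 13.03 / 3959.0 * 1000
= 0.00329123516 * 1000
= 3.2912 mg/m^3


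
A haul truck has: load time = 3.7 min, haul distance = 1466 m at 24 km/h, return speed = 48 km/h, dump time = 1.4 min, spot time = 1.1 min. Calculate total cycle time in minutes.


11.6975 min

Convert haul speed to m/min: 24 * 1000/60 = 400 m/min
Haul time = 1466 / 400 = 3.665 min
Convert return speed to m/min: 48 * 1000/60 = 800 m/min
Return time = 1466 / 800 = 1.8325 min
Total cycle time:
= 3.7 + 3.665 + 1.4 + 1.8325 + 1.1
= 11.6975 min


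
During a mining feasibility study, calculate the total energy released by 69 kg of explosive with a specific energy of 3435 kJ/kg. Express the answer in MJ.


Energy = mass * specific_energy / 1000
= 69 * 3435 / 1000
= 237015 / 1000
= 237.015 MJ

237.015 MJ


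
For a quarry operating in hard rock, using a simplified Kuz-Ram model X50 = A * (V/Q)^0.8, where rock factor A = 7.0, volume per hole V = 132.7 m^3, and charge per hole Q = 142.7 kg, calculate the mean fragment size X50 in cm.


6.6047 cm

Compute V/Q:
V/Q = 132.7 / 142.7 = 0.9299229152
Raise to the power 0.8:
(V/Q)^0.8 = 0.9299229152^0.8 = 0.9435340116
Multiply by A:
X50 = 7.0 * 0.9435340116
= 6.6047 cm


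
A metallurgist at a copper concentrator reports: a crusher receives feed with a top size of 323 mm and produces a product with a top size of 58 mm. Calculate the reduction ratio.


5.569

Reduction ratio = feed size / product size
= 323 / 58
= 5.569


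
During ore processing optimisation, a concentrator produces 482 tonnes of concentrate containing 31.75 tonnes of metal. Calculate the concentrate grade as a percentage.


6.5871%

Grade = (metal in concentrate / concentrate mass) * 100
= (31.75 / 482) * 100
= 0.06587136929 * 100
= 6.5871%


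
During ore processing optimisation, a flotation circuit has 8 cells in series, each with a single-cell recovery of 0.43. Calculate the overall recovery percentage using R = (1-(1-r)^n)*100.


Complement of single-cell recovery:
1 - r = 1 - 0.43 = 0.57
Raise to power n:
(1 - r)^8 = 0.57^8 = 0.01114291571
Overall recovery:
R = (1 - 0.01114291571) * 100
= 98.8857%

98.8857%


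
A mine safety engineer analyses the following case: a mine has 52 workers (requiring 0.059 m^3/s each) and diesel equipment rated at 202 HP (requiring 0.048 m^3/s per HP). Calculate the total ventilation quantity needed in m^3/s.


Airflow for workers:
Q_people = 52 * 0.059 = 3.068 m^3/s
Airflow for diesel equipment:
Q_diesel = 202 * 0.048 = 9.696 m^3/s
Total ventilation:
Q_total = 3.068 + 9.696
= 12.764 m^3/s

12.764 m^3/s


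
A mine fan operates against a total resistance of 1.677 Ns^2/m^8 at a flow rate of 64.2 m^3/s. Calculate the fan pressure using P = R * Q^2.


6911.9903 Pa

Compute Q^2:
Q^2 = 64.2^2 = 4121.64
Compute pressure:
P = R * Q^2 = 1.677 * 4121.64
= 6911.9903 Pa


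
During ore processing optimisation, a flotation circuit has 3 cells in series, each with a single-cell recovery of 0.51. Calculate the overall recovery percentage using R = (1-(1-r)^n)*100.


88.2351%

Complement of single-cell recovery:
1 - r = 1 - 0.51 = 0.49
Raise to power n:
(1 - r)^3 = 0.49^3 = 0.117649
Overall recovery:
R = (1 - 0.117649) * 100
= 88.2351%


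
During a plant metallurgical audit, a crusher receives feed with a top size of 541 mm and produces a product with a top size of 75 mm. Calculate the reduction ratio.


7.2133

Reduction ratio = feed size / product size
= 541 / 75
= 7.2133


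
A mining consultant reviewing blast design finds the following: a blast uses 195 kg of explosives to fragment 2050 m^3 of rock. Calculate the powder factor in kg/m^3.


Powder factor = explosive mass / rock volume
= 195 / 2050
= 0.0951 kg/m^3

0.0951 kg/m^3


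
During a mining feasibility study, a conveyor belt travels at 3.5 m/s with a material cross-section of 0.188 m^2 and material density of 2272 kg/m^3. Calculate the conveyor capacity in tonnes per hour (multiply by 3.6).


5381.9136 t/h

Volumetric flow = speed * area
= 3.5 * 0.188 = 0.658 m^3/s
Mass flow = volumetric * density
= 0.658 * 2272 = 1494.976 kg/s
Convert to t/h: multiply by 3.6
Capacity = 1494.976 * 3.6
= 5381.9136 t/h


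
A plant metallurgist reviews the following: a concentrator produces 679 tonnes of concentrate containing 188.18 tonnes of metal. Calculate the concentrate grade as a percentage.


Grade = (metal in concentrate / concentrate mass) * 100
= (188.18 / 679) * 100
= 0.2771428571 * 100
= 27.7143%

27.7143%


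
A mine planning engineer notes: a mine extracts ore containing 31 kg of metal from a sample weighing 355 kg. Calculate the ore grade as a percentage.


8.7324%

Ore grade = (metal mass / ore mass) * 100
= (31 / 355) * 100
= 0.08732394366 * 100
= 8.7324%


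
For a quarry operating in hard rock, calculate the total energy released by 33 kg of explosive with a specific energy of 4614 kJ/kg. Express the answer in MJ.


Energy = mass * specific_energy / 1000
= 33 * 4614 / 1000
= 152262 / 1000
= 152.262 MJ

152.262 MJ


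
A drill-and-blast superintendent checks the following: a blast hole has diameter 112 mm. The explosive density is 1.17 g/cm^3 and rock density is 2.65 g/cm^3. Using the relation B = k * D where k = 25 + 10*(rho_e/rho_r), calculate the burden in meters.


3.2945 m

First, compute k:
rho_e / rho_r = 1.17 / 2.65 = 0.441509434
k = 25 + 10 * 0.441509434 = 29.41509434
Then, compute burden:
B = k * D / 1000 = 29.41509434 * 112 / 1000
= 3294.490566 / 1000
= 3.2945 m


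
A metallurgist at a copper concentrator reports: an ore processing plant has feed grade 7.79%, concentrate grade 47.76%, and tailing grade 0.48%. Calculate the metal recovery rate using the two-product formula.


94.7909%

Using the two-product formula:
R = 100 * c * (f - t) / (f * (c - t))
Numerator = 100 * 47.76 * (7.79 - 0.48)
= 100 * 47.76 * 7.31
= 34912.56
Denominator = 7.79 * (47.76 - 0.48)
= 7.79 * 47.28
= 368.3112
R = 34912.56 / 368.3112
= 94.7909%


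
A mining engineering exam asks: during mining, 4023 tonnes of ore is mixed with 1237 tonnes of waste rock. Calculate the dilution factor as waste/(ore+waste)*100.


Total material = ore + waste
= 4023 + 1237 = 5260 tonnes
Dilution = waste / total * 100
= 1237 / 5260 * 100
= 0.2351711027 * 100
= 23.5171%

23.5171%


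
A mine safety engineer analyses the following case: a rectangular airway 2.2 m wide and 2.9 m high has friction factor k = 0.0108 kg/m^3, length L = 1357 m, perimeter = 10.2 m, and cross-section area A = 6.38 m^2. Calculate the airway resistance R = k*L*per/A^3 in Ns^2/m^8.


Compute the numerator:
k * L * per = 0.0108 * 1357 * 10.2
= 149.48712
Compute the denominator:
A^3 = 6.38^3 = 259.694072
Resistance:
R = 149.48712 / 259.694072
= 0.5756 Ns^2/m^8

0.5756 Ns^2/m^8


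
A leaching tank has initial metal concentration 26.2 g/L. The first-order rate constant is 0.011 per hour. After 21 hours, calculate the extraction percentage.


20.6261%

Compute the exponent:
-k * t = -0.011 * 21 = -0.231
Remaining concentration:
C = 26.2 * exp(-0.231)
= 26.2 * 0.793739466
= 20.79597401 g/L
Extracted = 26.2 - 20.79597401 = 5.40402599 g/L
Extraction % = 5.40402599 / 26.2 * 100
= 20.6261%


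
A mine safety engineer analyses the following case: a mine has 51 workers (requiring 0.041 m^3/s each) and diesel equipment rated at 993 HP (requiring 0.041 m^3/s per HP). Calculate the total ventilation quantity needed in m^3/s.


Airflow for workers:
Q_people = 51 * 0.041 = 2.091 m^3/s
Airflow for diesel equipment:
Q_diesel = 993 * 0.041 = 40.713 m^3/s
Total ventilation:
Q_total = 2.091 + 40.713
= 42.804 m^3/s

42.804 m^3/s


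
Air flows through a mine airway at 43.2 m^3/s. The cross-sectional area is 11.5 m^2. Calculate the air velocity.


Velocity = flow rate / cross-sectional area
= 43.2 / 11.5
= 3.7565 m/s

3.7565 m/s


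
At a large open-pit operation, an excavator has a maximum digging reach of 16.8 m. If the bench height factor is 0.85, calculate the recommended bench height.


Bench height = reach * factor
= 16.8 * 0.85
= 14.28 m

14.28 m


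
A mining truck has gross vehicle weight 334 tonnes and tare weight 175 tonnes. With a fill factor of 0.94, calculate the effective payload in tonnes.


149.46 tonnes

Maximum payload = gross - tare
= 334 - 175 = 159 tonnes
Effective payload = max payload * fill factor
= 159 * 0.94
= 149.46 tonnes


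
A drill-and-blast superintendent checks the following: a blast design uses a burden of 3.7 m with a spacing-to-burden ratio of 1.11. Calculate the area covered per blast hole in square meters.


First, find the spacing:
Spacing = burden * ratio = 3.7 * 1.11
= 4.107 m
Then, calculate the area:
Area = burden * spacing = 3.7 * 4.107
= 15.1959 m^2

15.1959 m^2


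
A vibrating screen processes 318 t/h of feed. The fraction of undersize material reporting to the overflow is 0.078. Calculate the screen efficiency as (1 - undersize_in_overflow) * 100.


92.2%

Screen efficiency = (1 - fraction of undersize in overflow) * 100
= (1 - 0.078) * 100
= 0.922 * 100
= 92.2%


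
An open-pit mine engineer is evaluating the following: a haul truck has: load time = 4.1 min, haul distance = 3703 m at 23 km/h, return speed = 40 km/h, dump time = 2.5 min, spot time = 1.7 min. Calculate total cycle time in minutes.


23.5145 min

Convert haul speed to m/min: 23 * 1000/60 = 383.3333333 m/min
Haul time = 3703 / 383.3333333 = 9.66 min
Convert return speed to m/min: 40 * 1000/60 = 666.6666667 m/min
Return time = 3703 / 666.6666667 = 5.5545 min
Total cycle time:
= 4.1 + 9.66 + 2.5 + 5.5545 + 1.7
= 23.5145 min


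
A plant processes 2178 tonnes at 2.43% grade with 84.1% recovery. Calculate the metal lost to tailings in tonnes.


8.4151 tonnes

Total metal in feed:
= 2178 * 2.43 / 100 = 52.9254 tonnes
Metal recovered:
= 52.9254 * 84.1 / 100 = 44.5102614 tonnes
Metal lost to tailings:
= 52.9254 - 44.5102614
= 8.4151 tonnes


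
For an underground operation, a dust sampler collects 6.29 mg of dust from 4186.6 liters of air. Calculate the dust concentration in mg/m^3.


1.5024 mg/m^3

Convert liters to m^3: 1 m^3 = 1000 L
Concentration = mass / volume * 1000
= 6.29 / 4186.6 * 1000
= 0.001502412459 * 1000
= 1.5024 mg/m^3


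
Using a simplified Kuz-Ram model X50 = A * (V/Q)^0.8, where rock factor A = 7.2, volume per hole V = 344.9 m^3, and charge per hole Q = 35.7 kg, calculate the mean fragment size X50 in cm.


44.1929 cm

Compute V/Q:
V/Q = 344.9 / 35.7 = 9.661064426
Raise to the power 0.8:
(V/Q)^0.8 = 9.661064426^0.8 = 6.13790246
Multiply by A:
X50 = 7.2 * 6.13790246
= 44.1929 cm


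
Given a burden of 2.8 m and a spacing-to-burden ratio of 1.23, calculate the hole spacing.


3.444 m

Spacing = burden * ratio
= 2.8 * 1.23
= 3.444 m
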